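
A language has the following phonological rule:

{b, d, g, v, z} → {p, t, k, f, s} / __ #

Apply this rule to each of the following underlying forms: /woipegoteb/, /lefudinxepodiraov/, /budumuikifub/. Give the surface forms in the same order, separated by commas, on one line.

woipegotep, lefudinxepodiraof, budumuikifup

/woipegoteb/: /b/ is a voiced obstruent in word-final position, so it devoices to [p]. → [woipegotep].
/lefudinxepodiraov/: /v/ is a voiced obstruent in word-final position, so it devoices to [f]. → [lefudinxepodiraof].
/budumuikifub/: /b/ is a voiced obstruent in word-final position, so it devoices to [p]. → [budumuikifup].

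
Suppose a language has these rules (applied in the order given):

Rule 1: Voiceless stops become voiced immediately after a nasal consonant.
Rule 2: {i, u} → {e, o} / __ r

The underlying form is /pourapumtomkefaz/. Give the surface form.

poorapumdomgefaz

Rule 1 (post-nasal voicing): /t/ is a voiceless stop immediately after the nasal /m/, so it voices to [d]. /k/ is a voiceless stop immediately after the nasal /m/, so it voices to [g]. /pourapumtomkefaz/ → pourapumdomgefaz.
Rule 2 (pre-rhotic lowering): /u/ is a high vowel immediately before /r/, so it lowers to [o]. /pourapumdomgefaz/ → poorapumdomgefaz.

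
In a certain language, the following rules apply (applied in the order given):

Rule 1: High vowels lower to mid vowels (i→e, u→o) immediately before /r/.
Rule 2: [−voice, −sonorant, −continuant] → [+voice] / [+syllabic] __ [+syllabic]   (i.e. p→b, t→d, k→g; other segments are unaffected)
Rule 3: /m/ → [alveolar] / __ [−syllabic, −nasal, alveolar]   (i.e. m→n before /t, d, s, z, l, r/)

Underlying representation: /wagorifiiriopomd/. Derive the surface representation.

wagorifieriobond

Rule 1 (pre-rhotic lowering): /i/ is a high vowel immediately before /r/, so it lowers to [e]. /wagorifiiriopomd/ → wagorifieriopomd.
Rule 2 (intervocalic voicing): /p/ is a voiceless stop between vowels /o/ and /o/, so it voices to [b]. /wagorifieriopomd/ → wagorifieriobomd.
Rule 3 (nasal place assimilation): /m/ precedes the alveolar consonant /d/, so it assimilates in place to [n]. /wagorifieriobomd/ → wagorifieriobond.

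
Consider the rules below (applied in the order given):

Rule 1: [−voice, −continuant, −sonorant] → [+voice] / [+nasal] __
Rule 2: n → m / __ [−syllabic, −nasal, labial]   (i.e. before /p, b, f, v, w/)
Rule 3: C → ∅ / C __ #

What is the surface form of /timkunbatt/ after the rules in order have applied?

Rule 1 (post-nasal voicing): /k/ is a voiceless stop immediately after the nasal /m/, so it voices to [g]. /timkunbatt/ → timgunbatt.
Rule 2 (nasal place assimilation): /n/ precedes the labial consonant /b/, so it assimilates in place to [m]. /timgunbatt/ → timgumbatt.
Rule 3 (final cluster simplification): /t/ is the second consonant of a word-final cluster /tt/, so it deletes. /timgumbatt/ → timgumbat.

timgumbat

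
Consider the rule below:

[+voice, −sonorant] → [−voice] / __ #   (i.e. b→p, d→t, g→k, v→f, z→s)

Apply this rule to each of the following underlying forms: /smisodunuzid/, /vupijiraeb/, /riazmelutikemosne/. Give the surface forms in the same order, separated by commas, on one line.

smisodunuzit, vupijiraep, riazmelutikemosne

/smisodunuzid/: /d/ is a voiced obstruent in word-final position, so it devoices to [t]. → [smisodunuzit].
/vupijiraeb/: /b/ is a voiced obstruent in word-final position, so it devoices to [p]. → [vupijiraep].
/riazmelutikemosne/: the rule's environment is not met; surfaces unchanged as [riazmelutikemosne].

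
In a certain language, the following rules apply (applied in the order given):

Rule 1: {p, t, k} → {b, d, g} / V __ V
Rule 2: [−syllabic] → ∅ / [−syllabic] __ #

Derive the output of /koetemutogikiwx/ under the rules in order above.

koedemudogigiw

Rule 1 (intervocalic voicing): /t/ is a voiceless stop between vowels /e/ and /e/, so it voices to [d]. /t/ is a voiceless stop between vowels /u/ and /o/, so it voices to [d]. /k/ is a voiceless stop between vowels /i/ and /i/, so it voices to [g]. /koetemutogikiwx/ → koedemudogigiwx.
Rule 2 (final cluster simplification): /x/ is the second consonant of a word-final cluster /wx/, so it deletes. /koedemudogigiwx/ → koedemudogigiw.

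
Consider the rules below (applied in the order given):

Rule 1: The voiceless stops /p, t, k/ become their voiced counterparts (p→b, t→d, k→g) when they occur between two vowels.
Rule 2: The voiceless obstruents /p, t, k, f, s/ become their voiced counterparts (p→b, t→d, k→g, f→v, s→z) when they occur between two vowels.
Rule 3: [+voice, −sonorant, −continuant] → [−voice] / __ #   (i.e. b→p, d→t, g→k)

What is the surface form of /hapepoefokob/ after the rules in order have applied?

Rule 1 (intervocalic voicing): /p/ is a voiceless stop between vowels /a/ and /e/, so it voices to [b]. /p/ is a voiceless stop between vowels /e/ and /o/, so it voices to [b]. /k/ is a voiceless stop between vowels /o/ and /o/, so it voices to [g]. /hapepoefokob/ → habeboefogob.
Rule 2 (intervocalic voicing): /f/ is a voiceless obstruent between vowels /e/ and /o/, so it voices to [v]. /habeboefogob/ → habeboevogob.
Rule 3 (final devoicing): /b/ is a voiced stop in word-final position, so it devoices to [p]. /habeboevogob/ → habeboevogop.

habeboevogop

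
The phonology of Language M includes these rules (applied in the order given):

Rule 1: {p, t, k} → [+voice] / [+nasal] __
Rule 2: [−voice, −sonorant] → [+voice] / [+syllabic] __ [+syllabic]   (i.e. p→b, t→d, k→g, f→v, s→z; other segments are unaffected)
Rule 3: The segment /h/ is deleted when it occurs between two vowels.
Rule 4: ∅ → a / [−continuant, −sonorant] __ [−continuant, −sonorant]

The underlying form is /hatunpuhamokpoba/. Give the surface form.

Rule 1 (post-nasal voicing): /p/ is a voiceless stop immediately after the nasal /n/, so it voices to [b]. /hatunpuhamokpoba/ → hatunbuhamokpoba.
Rule 2 (intervocalic voicing): /t/ is a voiceless obstruent between vowels /a/ and /u/, so it voices to [d]. /hatunbuhamokpoba/ → hadunbuhamokpoba.
Rule 3 (intervocalic h-deletion): /h/ occurs between vowels /u/ and /a/, so it deletes. /hadunbuhamokpoba/ → hadunbuamokpoba.
Rule 4 (stop-cluster a-epenthesis): /k/ and /p/ form a stop–stop cluster, so [a] is inserted between them. /hadunbuamokpoba/ → hadunbuamokapoba.

hadunbuamokapoba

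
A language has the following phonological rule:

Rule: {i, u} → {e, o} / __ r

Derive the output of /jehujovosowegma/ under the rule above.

No segment of /jehujovosowegma/ meets the structural description of the rule, so the form surfaces unchanged.

jehujovosowegma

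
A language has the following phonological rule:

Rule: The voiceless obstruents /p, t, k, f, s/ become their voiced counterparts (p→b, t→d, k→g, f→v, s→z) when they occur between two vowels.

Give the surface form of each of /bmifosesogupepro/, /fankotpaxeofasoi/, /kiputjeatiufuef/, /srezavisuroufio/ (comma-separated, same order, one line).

bmivozezogubepro, fankotpaxeovazoi, kibutjeadiuvuef, srezavizurouvio

/bmifosesogupepro/: /f/ is a voiceless obstruent between vowels /i/ and /o/, so it voices to [v]. /s/ is a voiceless obstruent between vowels /o/ and /e/, so it voices to [z]. /s/ is a voiceless obstruent between vowels /e/ and /o/, so it voices to [z]. /p/ is a voiceless obstruent between vowels /u/ and /e/, so it voices to [b]. → [bmivozezogubepro].
/fankotpaxeofasoi/: /f/ is a voiceless obstruent between vowels /o/ and /a/, so it voices to [v]. /s/ is a voiceless obstruent between vowels /a/ and /o/, so it voices to [z]. → [fankotpaxeovazoi].
/kiputjeatiufuef/: /p/ is a voiceless obstruent between vowels /i/ and /u/, so it voices to [b]. /t/ is a voiceless obstruent between vowels /a/ and /i/, so it voices to [d]. /f/ is a voiceless obstruent between vowels /u/ and /u/, so it voices to [v]. → [kibutjeadiuvuef].
/srezavisuroufio/: /s/ is a voiceless obstruent between vowels /i/ and /u/, so it voices to [z]. /f/ is a voiceless obstruent between vowels /u/ and /i/, so it voices to [v]. → [srezavizurouvio].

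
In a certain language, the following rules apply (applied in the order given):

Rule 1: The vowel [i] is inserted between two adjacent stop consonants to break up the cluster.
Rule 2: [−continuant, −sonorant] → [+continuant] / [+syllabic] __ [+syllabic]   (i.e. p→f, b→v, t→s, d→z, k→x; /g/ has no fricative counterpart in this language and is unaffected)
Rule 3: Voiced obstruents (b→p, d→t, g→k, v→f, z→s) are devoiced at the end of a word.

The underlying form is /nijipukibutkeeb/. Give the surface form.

nijifuxivusixeep

Rule 1 (stop-cluster i-epenthesis): /t/ and /k/ form a stop–stop cluster, so [i] is inserted between them. /nijipukibutkeeb/ → nijipukibutikeeb.
Rule 2 (intervocalic spirantization): /p/ is a stop between vowels /i/ and /u/, so it spirantizes to the fricative [f]. /k/ is a stop between vowels /u/ and /i/, so it spirantizes to the fricative [x]. /b/ is a stop between vowels /i/ and /u/, so it spirantizes to the fricative [v]. /t/ is a stop between vowels /u/ and /i/, so it spirantizes to the fricative [s]. /k/ is a stop between vowels /i/ and /e/, so it spirantizes to the fricative [x]. /nijipukibutikeeb/ → nijifuxivusixeeb.
Rule 3 (final devoicing): /b/ is a voiced obstruent in word-final position, so it devoices to [p]. /nijifuxivusixeeb/ → nijifuxivusixeep.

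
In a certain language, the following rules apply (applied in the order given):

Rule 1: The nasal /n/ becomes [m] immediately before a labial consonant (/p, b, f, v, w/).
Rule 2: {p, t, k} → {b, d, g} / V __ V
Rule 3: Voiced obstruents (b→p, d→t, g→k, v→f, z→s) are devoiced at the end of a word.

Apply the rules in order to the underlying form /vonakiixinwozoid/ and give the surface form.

Rule 1 (nasal place assimilation): /n/ precedes the labial consonant /w/, so it assimilates in place to [m]. /vonakiixinwozoid/ → vonakiiximwozoid.
Rule 2 (intervocalic voicing): /k/ is a voiceless stop between vowels /a/ and /i/, so it voices to [g]. /vonakiiximwozoid/ → vonagiiximwozoid.
Rule 3 (final devoicing): /d/ is a voiced obstruent in word-final position, so it devoices to [t]. /vonagiiximwozoid/ → vonagiiximwozoit.

vonagiiximwozoit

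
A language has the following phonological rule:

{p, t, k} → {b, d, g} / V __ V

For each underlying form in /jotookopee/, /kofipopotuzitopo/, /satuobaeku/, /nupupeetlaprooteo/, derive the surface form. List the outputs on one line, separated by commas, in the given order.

jodoogobee, kofiboboduzidobo, saduobaegu, nububeetlaproodeo

/jotookopee/: /t/ is a voiceless stop between vowels /o/ and /o/, so it voices to [d]. /k/ is a voiceless stop between vowels /o/ and /o/, so it voices to [g]. /p/ is a voiceless stop between vowels /o/ and /e/, so it voices to [b]. → [jodoogobee].
/kofipopotuzitopo/: /p/ is a voiceless stop between vowels /i/ and /o/, so it voices to [b]. /p/ is a voiceless stop between vowels /o/ and /o/, so it voices to [b]. /t/ is a voiceless stop between vowels /o/ and /u/, so it voices to [d]. /t/ is a voiceless stop between vowels /i/ and /o/, so it voices to [d]. /p/ is a voiceless stop between vowels /o/ and /o/, so it voices to [b]. → [kofiboboduzidobo].
/satuobaeku/: /t/ is a voiceless stop between vowels /a/ and /u/, so it voices to [d]. /k/ is a voiceless stop between vowels /e/ and /u/, so it voices to [g]. → [saduobaegu].
/nupupeetlaprooteo/: /p/ is a voiceless stop between vowels /u/ and /u/, so it voices to [b]. /p/ is a voiceless stop between vowels /u/ and /e/, so it voices to [b]. /t/ is a voiceless stop between vowels /o/ and /e/, so it voices to [d]. → [nububeetlaproodeo].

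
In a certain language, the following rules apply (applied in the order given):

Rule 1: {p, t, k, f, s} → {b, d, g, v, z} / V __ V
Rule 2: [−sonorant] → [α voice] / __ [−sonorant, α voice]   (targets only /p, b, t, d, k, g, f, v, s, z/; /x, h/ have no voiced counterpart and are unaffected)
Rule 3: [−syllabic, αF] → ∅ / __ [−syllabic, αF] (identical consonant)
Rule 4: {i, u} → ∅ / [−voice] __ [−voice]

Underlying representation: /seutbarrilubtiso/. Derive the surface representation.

Rule 1 (intervocalic voicing): /s/ is a voiceless obstruent between vowels /i/ and /o/, so it voices to [z]. /seutbarrilubtiso/ → seutbarrilubtizo.
Rule 2 (regressive voicing assimilation): /t/ precedes the voiced obstruent /b/, so it voices to [d] by assimilation. /b/ precedes the voiceless obstruent /t/, so it devoices to [p] by assimilation. /seutbarrilubtizo/ → seudbarriluptizo.
Rule 3 (degemination): /rr/ is a geminate; the first /r/ deletes. /seudbarriluptizo/ → seudbariluptizo.
Rule 4 (high vowel syncope): no segment meets the environment; /seudbariluptizo/ is unchanged.

seudbariluptizo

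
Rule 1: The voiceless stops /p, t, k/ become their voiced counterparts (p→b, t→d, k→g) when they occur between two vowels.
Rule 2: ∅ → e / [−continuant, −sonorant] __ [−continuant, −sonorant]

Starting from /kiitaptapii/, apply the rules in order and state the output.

Rule 1 (intervocalic voicing): /t/ is a voiceless stop between vowels /i/ and /a/, so it voices to [d]. /p/ is a voiceless stop between vowels /a/ and /i/, so it voices to [b]. /kiitaptapii/ → kiidaptabii.
Rule 2 (stop-cluster e-epenthesis): /p/ and /t/ form a stop–stop cluster, so [e] is inserted between them. /kiidaptabii/ → kiidapetabii.

kiidapetabii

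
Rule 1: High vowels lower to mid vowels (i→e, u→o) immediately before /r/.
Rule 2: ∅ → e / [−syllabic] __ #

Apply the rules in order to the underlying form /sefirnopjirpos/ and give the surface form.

sefernopjerpose

Rule 1 (pre-rhotic lowering): /i/ is a high vowel immediately before /r/, so it lowers to [e]. /i/ is a high vowel immediately before /r/, so it lowers to [e]. /sefirnopjirpos/ → sefernopjerpos.
Rule 2 (final e-epenthesis): the form ends in the consonant /s/, so [e] is inserted word-finally. /sefernopjerpos/ → sefernopjerpose.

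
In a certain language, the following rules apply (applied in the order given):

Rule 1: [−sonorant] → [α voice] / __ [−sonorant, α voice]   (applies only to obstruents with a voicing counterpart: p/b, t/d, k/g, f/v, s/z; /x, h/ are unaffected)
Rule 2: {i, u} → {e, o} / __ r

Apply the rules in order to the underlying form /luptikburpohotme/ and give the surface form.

luptigborpohotme

Rule 1 (regressive voicing assimilation): /k/ precedes the voiced obstruent /b/, so it voices to [g] by assimilation. /luptikburpohotme/ → luptigburpohotme.
Rule 2 (pre-rhotic lowering): /u/ is a high vowel immediately before /r/, so it lowers to [o]. /luptigburpohotme/ → luptigborpohotme.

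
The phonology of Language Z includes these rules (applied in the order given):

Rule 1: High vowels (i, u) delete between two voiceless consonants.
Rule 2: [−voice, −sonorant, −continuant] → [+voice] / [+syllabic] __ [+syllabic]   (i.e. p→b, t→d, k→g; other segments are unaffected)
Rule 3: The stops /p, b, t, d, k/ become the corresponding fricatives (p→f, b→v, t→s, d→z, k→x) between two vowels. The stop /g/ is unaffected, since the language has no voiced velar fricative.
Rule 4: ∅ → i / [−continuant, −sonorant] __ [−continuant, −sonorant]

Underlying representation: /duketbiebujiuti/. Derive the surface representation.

Rule 1 (high vowel syncope): no segment meets the environment; /duketbiebujiuti/ is unchanged.
Rule 2 (intervocalic voicing): /k/ is a voiceless stop between vowels /u/ and /e/, so it voices to [g]. /t/ is a voiceless stop between vowels /u/ and /i/, so it voices to [d]. /duketbiebujiuti/ → dugetbiebujiudi.
Rule 3 (intervocalic spirantization): /b/ is a stop between vowels /e/ and /u/, so it spirantizes to the fricative [v]. /d/ is a stop between vowels /u/ and /i/, so it spirantizes to the fricative [z]. /dugetbiebujiudi/ → dugetbievujiuzi.
Rule 4 (stop-cluster i-epenthesis): /t/ and /b/ form a stop–stop cluster, so [i] is inserted between them. /dugetbievujiuzi/ → dugetibievujiuzi.

dugetibievujiuzi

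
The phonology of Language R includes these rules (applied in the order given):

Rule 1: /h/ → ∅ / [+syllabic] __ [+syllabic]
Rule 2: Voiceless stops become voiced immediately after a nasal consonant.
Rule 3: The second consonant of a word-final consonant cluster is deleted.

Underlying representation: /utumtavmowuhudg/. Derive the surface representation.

Rule 1 (intervocalic h-deletion): /h/ occurs between vowels /u/ and /u/, so it deletes. /utumtavmowuhudg/ → utumtavmowuudg.
Rule 2 (post-nasal voicing): /t/ is a voiceless stop immediately after the nasal /m/, so it voices to [d]. /utumtavmowuudg/ → utumdavmowuudg.
Rule 3 (final cluster simplification): /g/ is the second consonant of a word-final cluster /dg/, so it deletes. /utumdavmowuudg/ → utumdavmowuud.

utumdavmowuud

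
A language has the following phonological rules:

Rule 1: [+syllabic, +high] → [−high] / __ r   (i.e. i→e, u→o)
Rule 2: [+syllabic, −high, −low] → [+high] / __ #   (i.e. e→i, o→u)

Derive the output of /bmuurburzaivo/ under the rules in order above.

Rule 1 (pre-rhotic lowering): /u/ is a high vowel immediately before /r/, so it lowers to [o]. /u/ is a high vowel immediately before /r/, so it lowers to [o]. /bmuurburzaivo/ → bmuorborzaivo.
Rule 2 (final vowel raising): /o/ is a mid vowel in word-final position, so it raises to [u]. /bmuorborzaivo/ → bmuorborzaivu.

bmuorborzaivu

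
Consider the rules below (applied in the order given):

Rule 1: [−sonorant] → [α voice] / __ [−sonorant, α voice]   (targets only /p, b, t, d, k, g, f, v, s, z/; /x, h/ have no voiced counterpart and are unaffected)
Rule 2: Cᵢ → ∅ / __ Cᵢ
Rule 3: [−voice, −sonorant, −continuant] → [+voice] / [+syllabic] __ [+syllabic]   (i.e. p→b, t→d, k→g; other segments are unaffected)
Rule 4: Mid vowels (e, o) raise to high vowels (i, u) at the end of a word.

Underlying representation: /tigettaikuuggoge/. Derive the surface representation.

Rule 1 (regressive voicing assimilation): no segment meets the environment; /tigettaikuuggoge/ is unchanged.
Rule 2 (degemination): /tt/ is a geminate; the first /t/ deletes. /gg/ is a geminate; the first /g/ deletes. /tigettaikuuggoge/ → tigetaikuugoge.
Rule 3 (intervocalic voicing): /t/ is a voiceless stop between vowels /e/ and /a/, so it voices to [d]. /k/ is a voiceless stop between vowels /i/ and /u/, so it voices to [g]. /tigetaikuugoge/ → tigedaiguugoge.
Rule 4 (final vowel raising): /e/ is a mid vowel in word-final position, so it raises to [i]. /tigedaiguugoge/ → tigedaiguugogi.

tigedaiguugogi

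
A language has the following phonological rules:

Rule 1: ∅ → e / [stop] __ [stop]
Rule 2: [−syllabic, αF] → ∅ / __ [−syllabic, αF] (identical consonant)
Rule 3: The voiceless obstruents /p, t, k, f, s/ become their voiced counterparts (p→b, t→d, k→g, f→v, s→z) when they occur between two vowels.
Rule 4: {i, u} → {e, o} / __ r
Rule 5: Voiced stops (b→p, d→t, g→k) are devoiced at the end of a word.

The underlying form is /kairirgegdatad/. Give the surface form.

kaerergegedadat

Rule 1 (stop-cluster e-epenthesis): /g/ and /d/ form a stop–stop cluster, so [e] is inserted between them. /kairirgegdatad/ → kairirgegedatad.
Rule 2 (degemination): no segment meets the environment; /kairirgegedatad/ is unchanged.
Rule 3 (intervocalic voicing): /t/ is a voiceless obstruent between vowels /a/ and /a/, so it voices to [d]. /kairirgegedatad/ → kairirgegedadad.
Rule 4 (pre-rhotic lowering): /i/ is a high vowel immediately before /r/, so it lowers to [e]. /i/ is a high vowel immediately before /r/, so it lowers to [e]. /kairirgegedadad/ → kaerergegedadad.
Rule 5 (final devoicing): /d/ is a voiced stop in word-final position, so it devoices to [t]. /kaerergegedadad/ → kaerergegedadat.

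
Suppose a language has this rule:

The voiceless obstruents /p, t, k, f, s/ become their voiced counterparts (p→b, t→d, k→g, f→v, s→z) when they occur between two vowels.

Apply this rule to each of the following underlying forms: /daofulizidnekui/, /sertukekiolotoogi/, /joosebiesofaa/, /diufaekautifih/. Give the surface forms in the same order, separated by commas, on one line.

daovulizidnegui, sertugegiolodoogi, joozebiezovaa, diuvaegaudivih

/daofulizidnekui/: /f/ is a voiceless obstruent between vowels /o/ and /u/, so it voices to [v]. /k/ is a voiceless obstruent between vowels /e/ and /u/, so it voices to [g]. → [daovulizidnegui].
/sertukekiolotoogi/: /k/ is a voiceless obstruent between vowels /u/ and /e/, so it voices to [g]. /k/ is a voiceless obstruent between vowels /e/ and /i/, so it voices to [g]. /t/ is a voiceless obstruent between vowels /o/ and /o/, so it voices to [d]. → [sertugegiolodoogi].
/joosebiesofaa/: /s/ is a voiceless obstruent between vowels /o/ and /e/, so it voices to [z]. /s/ is a voiceless obstruent between vowels /e/ and /o/, so it voices to [z]. /f/ is a voiceless obstruent between vowels /o/ and /a/, so it voices to [v]. → [joozebiezovaa].
/diufaekautifih/: /f/ is a voiceless obstruent between vowels /u/ and /a/, so it voices to [v]. /k/ is a voiceless obstruent between vowels /e/ and /a/, so it voices to [g]. /t/ is a voiceless obstruent between vowels /u/ and /i/, so it voices to [d]. /f/ is a voiceless obstruent between vowels /i/ and /i/, so it voices to [v]. → [diuvaegaudivih].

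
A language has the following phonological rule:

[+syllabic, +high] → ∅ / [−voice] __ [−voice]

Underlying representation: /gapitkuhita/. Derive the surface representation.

/i/ is a high vowel flanked by voiceless consonants /p/ and /t/, so it deletes.
/u/ is a high vowel flanked by voiceless consonants /k/ and /h/, so it deletes.
/i/ is a high vowel flanked by voiceless consonants /h/ and /t/, so it deletes.
Surface form: [gaptkhta].

gaptkhta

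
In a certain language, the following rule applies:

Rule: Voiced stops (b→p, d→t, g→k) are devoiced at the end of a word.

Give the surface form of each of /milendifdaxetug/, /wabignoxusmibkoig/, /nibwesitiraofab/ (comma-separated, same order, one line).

milendifdaxetuk, wabignoxusmibkoik, nibwesitiraofap

/milendifdaxetug/: /g/ is a voiced stop in word-final position, so it devoices to [k]. → [milendifdaxetuk].
/wabignoxusmibkoig/: /g/ is a voiced stop in word-final position, so it devoices to [k]. → [wabignoxusmibkoik].
/nibwesitiraofab/: /b/ is a voiced stop in word-final position, so it devoices to [p]. → [nibwesitiraofap].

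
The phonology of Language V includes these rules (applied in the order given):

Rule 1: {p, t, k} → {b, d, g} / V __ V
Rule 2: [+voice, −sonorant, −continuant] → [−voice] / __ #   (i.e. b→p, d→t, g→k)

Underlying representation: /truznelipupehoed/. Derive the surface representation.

truznelibubehoet

Rule 1 (intervocalic voicing): /p/ is a voiceless stop between vowels /i/ and /u/, so it voices to [b]. /p/ is a voiceless stop between vowels /u/ and /e/, so it voices to [b]. /truznelipupehoed/ → truznelibubehoed.
Rule 2 (final devoicing): /d/ is a voiced stop in word-final position, so it devoices to [t]. /truznelibubehoed/ → truznelibubehoet.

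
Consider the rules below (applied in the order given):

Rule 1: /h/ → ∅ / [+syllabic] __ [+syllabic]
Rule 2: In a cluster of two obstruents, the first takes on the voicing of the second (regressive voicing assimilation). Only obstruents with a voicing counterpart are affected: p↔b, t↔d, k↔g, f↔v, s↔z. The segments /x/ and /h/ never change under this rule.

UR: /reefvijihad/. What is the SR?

reevvijiad

Rule 1 (intervocalic h-deletion): /h/ occurs between vowels /i/ and /a/, so it deletes. /reefvijihad/ → reefvijiad.
Rule 2 (regressive voicing assimilation): /f/ precedes the voiced obstruent /v/, so it voices to [v] by assimilation. /reefvijiad/ → reevvijiad.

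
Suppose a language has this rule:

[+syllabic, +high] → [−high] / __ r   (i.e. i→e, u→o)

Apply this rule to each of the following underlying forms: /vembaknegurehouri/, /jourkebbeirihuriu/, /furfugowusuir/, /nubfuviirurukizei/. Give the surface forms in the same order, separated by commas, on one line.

/vembaknegurehouri/: /u/ is a high vowel immediately before /r/, so it lowers to [o]. /u/ is a high vowel immediately before /r/, so it lowers to [o]. → [vembaknegorehoori].
/jourkebbeirihuriu/: /u/ is a high vowel immediately before /r/, so it lowers to [o]. /i/ is a high vowel immediately before /r/, so it lowers to [e]. /u/ is a high vowel immediately before /r/, so it lowers to [o]. → [joorkebbeerihoriu].
/furfugowusuir/: /u/ is a high vowel immediately before /r/, so it lowers to [o]. /i/ is a high vowel immediately before /r/, so it lowers to [e]. → [forfugowusuer].
/nubfuviirurukizei/: /i/ is a high vowel immediately before /r/, so it lowers to [e]. /u/ is a high vowel immediately before /r/, so it lowers to [o]. → [nubfuvierorukizei].

vembaknegorehoori, joorkebbeerihoriu, forfugowusuer, nubfuvierorukizei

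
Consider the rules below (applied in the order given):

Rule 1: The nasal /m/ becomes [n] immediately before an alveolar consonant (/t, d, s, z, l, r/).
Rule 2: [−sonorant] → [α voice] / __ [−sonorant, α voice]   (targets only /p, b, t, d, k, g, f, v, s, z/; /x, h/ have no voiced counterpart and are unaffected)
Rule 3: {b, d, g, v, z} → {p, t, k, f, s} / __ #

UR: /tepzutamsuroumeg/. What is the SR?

tebzutansuroumek

Rule 1 (nasal place assimilation): /m/ precedes the alveolar consonant /s/, so it assimilates in place to [n]. /tepzutamsuroumeg/ → tepzutansuroumeg.
Rule 2 (regressive voicing assimilation): /p/ precedes the voiced obstruent /z/, so it voices to [b] by assimilation. /tepzutansuroumeg/ → tebzutansuroumeg.
Rule 3 (final devoicing): /g/ is a voiced obstruent in word-final position, so it devoices to [k]. /tebzutansuroumeg/ → tebzutansuroumek.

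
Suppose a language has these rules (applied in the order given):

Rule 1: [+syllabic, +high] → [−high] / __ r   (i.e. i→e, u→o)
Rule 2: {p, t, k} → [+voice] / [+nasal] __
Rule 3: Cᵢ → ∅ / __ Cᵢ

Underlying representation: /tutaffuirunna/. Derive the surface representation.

tutafueruna

Rule 1 (pre-rhotic lowering): /i/ is a high vowel immediately before /r/, so it lowers to [e]. /tutaffuirunna/ → tutaffuerunna.
Rule 2 (post-nasal voicing): no segment meets the environment; /tutaffuerunna/ is unchanged.
Rule 3 (degemination): /ff/ is a geminate; the first /f/ deletes. /nn/ is a geminate; the first /n/ deletes. /tutaffuerunna/ → tutafueruna.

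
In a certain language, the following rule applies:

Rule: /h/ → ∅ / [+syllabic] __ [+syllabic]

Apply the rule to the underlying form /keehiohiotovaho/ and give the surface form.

/h/ occurs between vowels /e/ and /i/, so it deletes.
/h/ occurs between vowels /o/ and /i/, so it deletes.
/h/ occurs between vowels /a/ and /o/, so it deletes.
Surface form: [keeioiotovao].

keeioiotovao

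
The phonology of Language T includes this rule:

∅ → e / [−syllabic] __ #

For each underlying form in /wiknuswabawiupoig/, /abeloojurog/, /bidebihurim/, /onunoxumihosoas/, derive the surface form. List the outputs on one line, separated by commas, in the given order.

/wiknuswabawiupoig/: the form ends in the consonant /g/, so [e] is inserted word-finally. → [wiknuswabawiupoige].
/abeloojurog/: the form ends in the consonant /g/, so [e] is inserted word-finally. → [abeloojuroge].
/bidebihurim/: the form ends in the consonant /m/, so [e] is inserted word-finally. → [bidebihurime].
/onunoxumihosoas/: the form ends in the consonant /s/, so [e] is inserted word-finally. → [onunoxumihosoase].

wiknuswabawiupoige, abeloojuroge, bidebihurime, onunoxumihosoase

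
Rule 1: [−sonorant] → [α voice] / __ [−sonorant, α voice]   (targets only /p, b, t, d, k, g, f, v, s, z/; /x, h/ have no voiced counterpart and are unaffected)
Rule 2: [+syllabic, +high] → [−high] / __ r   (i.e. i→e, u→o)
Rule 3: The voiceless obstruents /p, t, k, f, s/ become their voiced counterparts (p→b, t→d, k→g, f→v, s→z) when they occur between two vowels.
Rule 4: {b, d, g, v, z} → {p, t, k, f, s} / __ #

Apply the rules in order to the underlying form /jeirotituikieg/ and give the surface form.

Rule 1 (regressive voicing assimilation): no segment meets the environment; /jeirotituikieg/ is unchanged.
Rule 2 (pre-rhotic lowering): /i/ is a high vowel immediately before /r/, so it lowers to [e]. /jeirotituikieg/ → jeerotituikieg.
Rule 3 (intervocalic voicing): /t/ is a voiceless obstruent between vowels /o/ and /i/, so it voices to [d]. /t/ is a voiceless obstruent between vowels /i/ and /u/, so it voices to [d]. /k/ is a voiceless obstruent between vowels /i/ and /i/, so it voices to [g]. /jeerotituikieg/ → jeerodiduigieg.
Rule 4 (final devoicing): /g/ is a voiced obstruent in word-final position, so it devoices to [k]. /jeerodiduigieg/ → jeerodiduigiek.

jeerodiduigiek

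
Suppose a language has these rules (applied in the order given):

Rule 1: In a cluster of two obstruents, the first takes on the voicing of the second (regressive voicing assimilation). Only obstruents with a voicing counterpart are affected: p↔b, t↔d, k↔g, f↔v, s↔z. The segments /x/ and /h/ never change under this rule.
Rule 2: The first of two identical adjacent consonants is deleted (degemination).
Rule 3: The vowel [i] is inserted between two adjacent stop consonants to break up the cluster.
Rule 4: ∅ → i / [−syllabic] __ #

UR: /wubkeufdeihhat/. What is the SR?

Rule 1 (regressive voicing assimilation): /b/ precedes the voiceless obstruent /k/, so it devoices to [p] by assimilation. /f/ precedes the voiced obstruent /d/, so it voices to [v] by assimilation. /wubkeufdeihhat/ → wupkeuvdeihhat.
Rule 2 (degemination): /hh/ is a geminate; the first /h/ deletes. /wupkeuvdeihhat/ → wupkeuvdeihat.
Rule 3 (stop-cluster i-epenthesis): /p/ and /k/ form a stop–stop cluster, so [i] is inserted between them. /wupkeuvdeihat/ → wupikeuvdeihat.
Rule 4 (final i-epenthesis): the form ends in the consonant /t/, so [i] is inserted word-finally. /wupikeuvdeihat/ → wupikeuvdeihati.

wupikeuvdeihati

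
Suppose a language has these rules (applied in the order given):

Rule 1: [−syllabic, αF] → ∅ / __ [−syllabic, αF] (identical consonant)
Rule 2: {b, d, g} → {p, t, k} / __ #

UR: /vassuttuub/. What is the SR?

Rule 1 (degemination): /ss/ is a geminate; the first /s/ deletes. /tt/ is a geminate; the first /t/ deletes. /vassuttuub/ → vasutuub.
Rule 2 (final devoicing): /b/ is a voiced stop in word-final position, so it devoices to [p]. /vasutuub/ → vasutuup.

vasutuup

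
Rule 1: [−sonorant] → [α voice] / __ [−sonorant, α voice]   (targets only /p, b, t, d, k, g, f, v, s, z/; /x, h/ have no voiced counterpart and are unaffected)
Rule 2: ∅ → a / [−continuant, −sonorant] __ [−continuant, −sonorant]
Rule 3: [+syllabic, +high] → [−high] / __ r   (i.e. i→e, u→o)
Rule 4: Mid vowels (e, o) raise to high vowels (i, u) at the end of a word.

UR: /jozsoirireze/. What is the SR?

jossoererezi

Rule 1 (regressive voicing assimilation): /z/ precedes the voiceless obstruent /s/, so it devoices to [s] by assimilation. /jozsoirireze/ → jossoirireze.
Rule 2 (stop-cluster a-epenthesis): no segment meets the environment; /jossoirireze/ is unchanged.
Rule 3 (pre-rhotic lowering): /i/ is a high vowel immediately before /r/, so it lowers to [e]. /i/ is a high vowel immediately before /r/, so it lowers to [e]. /jossoirireze/ → jossoerereze.
Rule 4 (final vowel raising): /e/ is a mid vowel in word-final position, so it raises to [i]. /jossoerereze/ → jossoererezi.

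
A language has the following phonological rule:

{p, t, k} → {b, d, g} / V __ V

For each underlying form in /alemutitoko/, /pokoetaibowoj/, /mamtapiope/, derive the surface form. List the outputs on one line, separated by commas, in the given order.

/alemutitoko/: /t/ is a voiceless stop between vowels /u/ and /i/, so it voices to [d]. /t/ is a voiceless stop between vowels /i/ and /o/, so it voices to [d]. /k/ is a voiceless stop between vowels /o/ and /o/, so it voices to [g]. → [alemudidogo].
/pokoetaibowoj/: /k/ is a voiceless stop between vowels /o/ and /o/, so it voices to [g]. /t/ is a voiceless stop between vowels /e/ and /a/, so it voices to [d]. → [pogoedaibowoj].
/mamtapiope/: /p/ is a voiceless stop between vowels /a/ and /i/, so it voices to [b]. /p/ is a voiceless stop between vowels /o/ and /e/, so it voices to [b]. → [mamtabiobe].

alemudidogo, pogoedaibowoj, mamtabiobe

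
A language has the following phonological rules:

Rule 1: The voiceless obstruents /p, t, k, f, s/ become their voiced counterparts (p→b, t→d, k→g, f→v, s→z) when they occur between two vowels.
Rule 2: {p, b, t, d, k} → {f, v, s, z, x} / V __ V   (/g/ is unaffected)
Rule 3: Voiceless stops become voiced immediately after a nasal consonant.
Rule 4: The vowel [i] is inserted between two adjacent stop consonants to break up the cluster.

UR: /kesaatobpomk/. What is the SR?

Rule 1 (intervocalic voicing): /s/ is a voiceless obstruent between vowels /e/ and /a/, so it voices to [z]. /t/ is a voiceless obstruent between vowels /a/ and /o/, so it voices to [d]. /kesaatobpomk/ → kezaadobpomk.
Rule 2 (intervocalic spirantization): /d/ is a stop between vowels /a/ and /o/, so it spirantizes to the fricative [z]. /kezaadobpomk/ → kezaazobpomk.
Rule 3 (post-nasal voicing): /k/ is a voiceless stop immediately after the nasal /m/, so it voices to [g]. /kezaazobpomk/ → kezaazobpomg.
Rule 4 (stop-cluster i-epenthesis): /b/ and /p/ form a stop–stop cluster, so [i] is inserted between them. /kezaazobpomg/ → kezaazobipomg.

kezaazobipomg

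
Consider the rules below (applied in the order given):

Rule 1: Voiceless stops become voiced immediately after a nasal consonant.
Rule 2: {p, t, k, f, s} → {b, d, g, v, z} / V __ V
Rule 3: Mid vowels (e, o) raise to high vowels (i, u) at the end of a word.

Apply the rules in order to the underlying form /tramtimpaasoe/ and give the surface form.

Rule 1 (post-nasal voicing): /t/ is a voiceless stop immediately after the nasal /m/, so it voices to [d]. /p/ is a voiceless stop immediately after the nasal /m/, so it voices to [b]. /tramtimpaasoe/ → tramdimbaasoe.
Rule 2 (intervocalic voicing): /s/ is a voiceless obstruent between vowels /a/ and /o/, so it voices to [z]. /tramdimbaasoe/ → tramdimbaazoe.
Rule 3 (final vowel raising): /e/ is a mid vowel in word-final position, so it raises to [i]. /tramdimbaazoe/ → tramdimbaazoi.

tramdimbaazoi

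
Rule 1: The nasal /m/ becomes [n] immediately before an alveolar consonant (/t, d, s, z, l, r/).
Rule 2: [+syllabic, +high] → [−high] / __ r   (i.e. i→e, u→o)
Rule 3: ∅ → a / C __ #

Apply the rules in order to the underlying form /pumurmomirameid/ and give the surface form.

pumormomerameida

Rule 1 (nasal place assimilation): no segment meets the environment; /pumurmomirameid/ is unchanged.
Rule 2 (pre-rhotic lowering): /u/ is a high vowel immediately before /r/, so it lowers to [o]. /i/ is a high vowel immediately before /r/, so it lowers to [e]. /pumurmomirameid/ → pumormomerameid.
Rule 3 (final a-epenthesis): the form ends in the consonant /d/, so [a] is inserted word-finally. /pumormomerameid/ → pumormomerameida.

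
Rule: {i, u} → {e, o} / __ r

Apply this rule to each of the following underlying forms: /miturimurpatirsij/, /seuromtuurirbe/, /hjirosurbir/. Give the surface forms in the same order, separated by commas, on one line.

mitorimorpatersij, seoromtuorerbe, hjerosorber

/miturimurpatirsij/: /u/ is a high vowel immediately before /r/, so it lowers to [o]. /u/ is a high vowel immediately before /r/, so it lowers to [o]. /i/ is a high vowel immediately before /r/, so it lowers to [e]. → [mitorimorpatersij].
/seuromtuurirbe/: /u/ is a high vowel immediately before /r/, so it lowers to [o]. /u/ is a high vowel immediately before /r/, so it lowers to [o]. /i/ is a high vowel immediately before /r/, so it lowers to [e]. → [seoromtuorerbe].
/hjirosurbir/: /i/ is a high vowel immediately before /r/, so it lowers to [e]. /u/ is a high vowel immediately before /r/, so it lowers to [o]. /i/ is a high vowel immediately before /r/, so it lowers to [e]. → [hjerosorber].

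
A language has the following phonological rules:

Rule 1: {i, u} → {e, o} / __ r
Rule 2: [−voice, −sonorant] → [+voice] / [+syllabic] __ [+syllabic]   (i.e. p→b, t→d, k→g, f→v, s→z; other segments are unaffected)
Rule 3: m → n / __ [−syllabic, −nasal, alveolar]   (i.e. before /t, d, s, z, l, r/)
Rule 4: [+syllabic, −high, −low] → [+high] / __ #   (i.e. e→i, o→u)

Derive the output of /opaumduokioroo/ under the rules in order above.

Rule 1 (pre-rhotic lowering): no segment meets the environment; /opaumduokioroo/ is unchanged.
Rule 2 (intervocalic voicing): /p/ is a voiceless obstruent between vowels /o/ and /a/, so it voices to [b]. /k/ is a voiceless obstruent between vowels /o/ and /i/, so it voices to [g]. /opaumduokioroo/ → obaumduogioroo.
Rule 3 (nasal place assimilation): /m/ precedes the alveolar consonant /d/, so it assimilates in place to [n]. /obaumduogioroo/ → obaunduogioroo.
Rule 4 (final vowel raising): /o/ is a mid vowel in word-final position, so it raises to [u]. /obaunduogioroo/ → obaunduogiorou.

obaunduogiorou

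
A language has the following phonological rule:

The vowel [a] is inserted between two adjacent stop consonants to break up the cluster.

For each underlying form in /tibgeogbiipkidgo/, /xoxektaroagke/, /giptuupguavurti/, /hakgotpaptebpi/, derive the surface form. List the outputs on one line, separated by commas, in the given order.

tibageogabiipakidago, xoxekataroagake, gipatuupaguavurti, hakagotapapatebapi

/tibgeogbiipkidgo/: /b/ and /g/ form a stop–stop cluster, so [a] is inserted between them. /g/ and /b/ form a stop–stop cluster, so [a] is inserted between them. /p/ and /k/ form a stop–stop cluster, so [a] is inserted between them. /d/ and /g/ form a stop–stop cluster, so [a] is inserted between them. → [tibageogabiipakidago].
/xoxektaroagke/: /k/ and /t/ form a stop–stop cluster, so [a] is inserted between them. /g/ and /k/ form a stop–stop cluster, so [a] is inserted between them. → [xoxekataroagake].
/giptuupguavurti/: /p/ and /t/ form a stop–stop cluster, so [a] is inserted between them. /p/ and /g/ form a stop–stop cluster, so [a] is inserted between them. → [gipatuupaguavurti].
/hakgotpaptebpi/: /k/ and /g/ form a stop–stop cluster, so [a] is inserted between them. /t/ and /p/ form a stop–stop cluster, so [a] is inserted between them. /p/ and /t/ form a stop–stop cluster, so [a] is inserted between them. /b/ and /p/ form a stop–stop cluster, so [a] is inserted between them. → [hakagotapapatebapi].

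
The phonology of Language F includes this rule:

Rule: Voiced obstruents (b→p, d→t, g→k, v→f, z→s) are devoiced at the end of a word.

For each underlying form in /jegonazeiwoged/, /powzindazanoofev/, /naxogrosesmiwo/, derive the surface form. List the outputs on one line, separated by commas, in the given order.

/jegonazeiwoged/: /d/ is a voiced obstruent in word-final position, so it devoices to [t]. → [jegonazeiwoget].
/powzindazanoofev/: /v/ is a voiced obstruent in word-final position, so it devoices to [f]. → [powzindazanoofef].
/naxogrosesmiwo/: the rule's environment is not met; surfaces unchanged as [naxogrosesmiwo].

jegonazeiwoget, powzindazanoofef, naxogrosesmiwo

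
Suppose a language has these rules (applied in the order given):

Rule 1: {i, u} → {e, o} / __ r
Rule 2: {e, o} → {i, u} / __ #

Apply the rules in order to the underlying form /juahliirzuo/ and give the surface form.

Rule 1 (pre-rhotic lowering): /i/ is a high vowel immediately before /r/, so it lowers to [e]. /juahliirzuo/ → juahlierzuo.
Rule 2 (final vowel raising): /o/ is a mid vowel in word-final position, so it raises to [u]. /juahlierzuo/ → juahlierzuu.

juahlierzuu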